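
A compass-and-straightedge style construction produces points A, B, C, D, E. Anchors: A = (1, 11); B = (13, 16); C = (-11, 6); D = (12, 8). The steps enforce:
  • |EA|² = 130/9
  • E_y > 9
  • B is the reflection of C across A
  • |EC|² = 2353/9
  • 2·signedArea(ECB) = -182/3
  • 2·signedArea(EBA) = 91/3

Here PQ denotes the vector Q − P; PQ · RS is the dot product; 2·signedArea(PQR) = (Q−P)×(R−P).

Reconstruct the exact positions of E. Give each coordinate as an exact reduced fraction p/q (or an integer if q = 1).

E = (14/3, 10)

1. E_x = 14/3  [line -10·x + 24·y + -580/3 = 0 ∩ |EC|² = 2353/9]
2. E_y = 10  [line -10·x + 24·y + -580/3 = 0 ∩ |EC|² = 2353/9]
   → E = (14/3, 10)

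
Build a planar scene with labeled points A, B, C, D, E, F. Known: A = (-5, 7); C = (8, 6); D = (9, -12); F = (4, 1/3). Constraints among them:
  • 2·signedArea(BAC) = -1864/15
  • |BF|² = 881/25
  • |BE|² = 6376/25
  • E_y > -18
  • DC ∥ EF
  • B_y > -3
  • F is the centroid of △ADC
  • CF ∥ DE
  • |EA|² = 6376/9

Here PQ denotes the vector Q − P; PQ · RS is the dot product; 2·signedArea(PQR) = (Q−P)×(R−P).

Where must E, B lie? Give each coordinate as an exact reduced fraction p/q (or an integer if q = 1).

1. E_x = 5  [DC ∥ EF ∩ CF ∥ DE]
2. E_y = -53/3  [DC ∥ EF ∩ CF ∥ DE]
   → E = (5, -53/3)
3. B_x = -1  [line 1·x + 13·y + 574/15 = 0 ∩ |BF|² = 881/25]
4. B_y = -43/15  [line 1·x + 13·y + 574/15 = 0 ∩ |BF|² = 881/25]
   → B = (-1, -43/15)

B = (-1, -43/15)
E = (5, -53/3)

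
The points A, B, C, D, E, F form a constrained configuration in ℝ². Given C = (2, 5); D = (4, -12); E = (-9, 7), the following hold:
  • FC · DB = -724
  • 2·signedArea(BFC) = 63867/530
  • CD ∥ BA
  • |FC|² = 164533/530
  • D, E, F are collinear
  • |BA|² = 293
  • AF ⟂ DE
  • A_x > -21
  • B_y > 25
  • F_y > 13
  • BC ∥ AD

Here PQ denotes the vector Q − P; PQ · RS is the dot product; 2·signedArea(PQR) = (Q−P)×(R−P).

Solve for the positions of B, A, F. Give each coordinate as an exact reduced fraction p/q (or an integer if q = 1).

1. F_x = -7123/530  [line -19·x + -13·y + -80 = 0 ∩ |FC|² = 164533/530]
2. F_y = 7149/530  [line -19·x + -13·y + -80 = 0 ∩ |FC|² = 164533/530]
   → F = (-7123/530, 7149/530)
3. B_x = -22  [2·signedArea(BFC) = 63867/530 ∩ FC · DB = -724]
4. B_y = 26  [2·signedArea(BFC) = 63867/530 ∩ FC · DB = -724]
   → B = (-22, 26)
5. A_x = -20  [BC ∥ AD ∩ CD ∥ BA]
6. A_y = 9  [BC ∥ AD ∩ CD ∥ BA]
   → A = (-20, 9)

A = (-20, 9)
B = (-22, 26)
F = (-7123/530, 7149/530)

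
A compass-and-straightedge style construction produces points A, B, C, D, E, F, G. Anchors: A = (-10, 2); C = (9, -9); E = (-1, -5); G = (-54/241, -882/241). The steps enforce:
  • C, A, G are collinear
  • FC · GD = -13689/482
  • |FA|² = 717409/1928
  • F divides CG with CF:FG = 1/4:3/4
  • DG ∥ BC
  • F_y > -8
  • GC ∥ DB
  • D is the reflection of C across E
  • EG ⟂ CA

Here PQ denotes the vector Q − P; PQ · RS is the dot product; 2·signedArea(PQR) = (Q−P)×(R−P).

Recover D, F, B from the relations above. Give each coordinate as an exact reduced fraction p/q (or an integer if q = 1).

1. D_x = -11  [D is the reflection of C across E]
2. D_y = -1  [D is the reflection of C across E]
   → D = (-11, -1)
3. F_x = 6453/964  [F divides CG with CF:FG = 1/4:3/4]
4. F_y = -7389/964  [F divides CG with CF:FG = 1/4:3/4]
   → F = (6453/964, -7389/964)
5. B_x = -428/241  [DG ∥ BC ∩ GC ∥ DB]
6. B_y = -1528/241  [DG ∥ BC ∩ GC ∥ DB]
   → B = (-428/241, -1528/241)

B = (-428/241, -1528/241)
D = (-11, -1)
F = (6453/964, -7389/964)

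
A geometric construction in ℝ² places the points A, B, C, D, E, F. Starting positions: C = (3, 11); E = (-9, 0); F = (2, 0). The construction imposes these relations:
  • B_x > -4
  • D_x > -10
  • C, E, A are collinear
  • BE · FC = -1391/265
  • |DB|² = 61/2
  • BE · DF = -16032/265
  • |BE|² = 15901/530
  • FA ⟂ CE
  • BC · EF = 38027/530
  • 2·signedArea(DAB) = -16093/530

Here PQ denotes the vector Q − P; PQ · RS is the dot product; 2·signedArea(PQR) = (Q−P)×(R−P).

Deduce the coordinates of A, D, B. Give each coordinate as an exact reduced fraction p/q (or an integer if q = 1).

1. A_x = -801/265  [C, E, A are collinear ∩ FA ⟂ CE]
2. A_y = 1452/265  [C, E, A are collinear ∩ FA ⟂ CE]
   → A = (-801/265, 1452/265)
3. B_x = -1867/530  [BE · FC = -1391/265 ∩ BC · EF = 38027/530]
4. B_y = -11/530  [BE · FC = -1391/265 ∩ BC · EF = 38027/530]
   → B = (-1867/530, -11/530)
5. D_x = -2397/265  [2·signedArea(DAB) = -16093/530 ∩ BE · DF = -16032/265]
6. D_y = -11/265  [2·signedArea(DAB) = -16093/530 ∩ BE · DF = -16032/265]
   → D = (-2397/265, -11/265)

A = (-801/265, 1452/265)
B = (-1867/530, -11/530)
D = (-2397/265, -11/265)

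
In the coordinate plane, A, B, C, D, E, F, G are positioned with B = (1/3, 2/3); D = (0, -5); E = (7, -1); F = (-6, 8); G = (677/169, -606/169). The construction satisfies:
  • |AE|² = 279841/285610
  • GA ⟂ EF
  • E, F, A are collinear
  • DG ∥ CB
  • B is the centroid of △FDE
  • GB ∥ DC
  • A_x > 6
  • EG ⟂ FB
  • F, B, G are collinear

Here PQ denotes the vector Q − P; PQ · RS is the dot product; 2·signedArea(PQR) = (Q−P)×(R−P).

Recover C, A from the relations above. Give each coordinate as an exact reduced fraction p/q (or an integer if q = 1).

A = (4021/650, -3689/8450)
C = (-1862/507, -379/507)

1. C_x = -1862/507  [DG ∥ CB ∩ GB ∥ DC]
2. C_y = -379/507  [DG ∥ CB ∩ GB ∥ DC]
   → C = (-1862/507, -379/507)
3. A_x = 4021/650  [E, F, A are collinear ∩ GA ⟂ EF]
4. A_y = -3689/8450  [E, F, A are collinear ∩ GA ⟂ EF]
   → A = (4021/650, -3689/8450)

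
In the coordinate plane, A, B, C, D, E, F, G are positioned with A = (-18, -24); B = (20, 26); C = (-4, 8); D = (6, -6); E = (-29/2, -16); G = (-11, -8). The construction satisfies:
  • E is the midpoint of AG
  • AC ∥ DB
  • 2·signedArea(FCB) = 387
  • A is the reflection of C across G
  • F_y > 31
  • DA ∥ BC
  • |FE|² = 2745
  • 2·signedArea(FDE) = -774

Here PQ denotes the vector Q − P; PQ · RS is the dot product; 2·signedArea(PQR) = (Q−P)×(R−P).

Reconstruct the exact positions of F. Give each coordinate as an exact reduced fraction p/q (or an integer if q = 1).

1. F_x = 13/2  [2·signedArea(FDE) = -774 ∩ 2·signedArea(FCB) = 387]
2. F_y = 32  [2·signedArea(FDE) = -774 ∩ 2·signedArea(FCB) = 387]
   → F = (13/2, 32)

F = (13/2, 32)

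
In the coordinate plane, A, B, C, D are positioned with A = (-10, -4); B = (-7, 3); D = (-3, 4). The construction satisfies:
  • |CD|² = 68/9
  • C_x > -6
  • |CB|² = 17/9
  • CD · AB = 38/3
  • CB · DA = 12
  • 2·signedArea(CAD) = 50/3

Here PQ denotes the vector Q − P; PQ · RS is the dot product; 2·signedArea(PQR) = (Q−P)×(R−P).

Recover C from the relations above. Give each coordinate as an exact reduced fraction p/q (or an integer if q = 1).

1. C_x = -17/3  [2·signedArea(CAD) = 50/3 ∩ CB · DA = 12]
2. C_y = 10/3  [2·signedArea(CAD) = 50/3 ∩ CB · DA = 12]
   → C = (-17/3, 10/3)

C = (-17/3, 10/3)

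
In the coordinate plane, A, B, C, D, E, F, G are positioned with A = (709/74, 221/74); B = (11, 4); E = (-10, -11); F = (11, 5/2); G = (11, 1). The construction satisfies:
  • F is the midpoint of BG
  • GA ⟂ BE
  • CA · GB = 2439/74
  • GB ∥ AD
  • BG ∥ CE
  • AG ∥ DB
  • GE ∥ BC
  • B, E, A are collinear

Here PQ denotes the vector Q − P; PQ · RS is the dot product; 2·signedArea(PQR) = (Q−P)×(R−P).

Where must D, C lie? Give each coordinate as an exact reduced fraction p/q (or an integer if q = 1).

1. D_x = 709/74  [AG ∥ DB ∩ GB ∥ AD]
2. D_y = 443/74  [AG ∥ DB ∩ GB ∥ AD]
   → D = (709/74, 443/74)
3. C_x = -10  [BG ∥ CE ∩ GE ∥ BC]
4. C_y = -8  [BG ∥ CE ∩ GE ∥ BC]
   → C = (-10, -8)

C = (-10, -8)
D = (709/74, 443/74)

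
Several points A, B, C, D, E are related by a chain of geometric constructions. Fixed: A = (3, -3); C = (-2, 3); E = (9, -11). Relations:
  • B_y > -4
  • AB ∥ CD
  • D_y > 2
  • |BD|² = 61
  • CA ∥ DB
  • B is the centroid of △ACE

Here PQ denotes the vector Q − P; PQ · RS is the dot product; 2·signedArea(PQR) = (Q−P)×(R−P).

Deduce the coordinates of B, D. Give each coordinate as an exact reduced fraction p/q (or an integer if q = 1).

B = (10/3, -11/3)
D = (-5/3, 7/3)

1. B_x = 10/3  [B is the centroid of △ACE]
2. B_y = -11/3  [B is the centroid of △ACE]
   → B = (10/3, -11/3)
3. D_x = -5/3  [CA ∥ DB ∩ AB ∥ CD]
4. D_y = 7/3  [CA ∥ DB ∩ AB ∥ CD]
   → D = (-5/3, 7/3)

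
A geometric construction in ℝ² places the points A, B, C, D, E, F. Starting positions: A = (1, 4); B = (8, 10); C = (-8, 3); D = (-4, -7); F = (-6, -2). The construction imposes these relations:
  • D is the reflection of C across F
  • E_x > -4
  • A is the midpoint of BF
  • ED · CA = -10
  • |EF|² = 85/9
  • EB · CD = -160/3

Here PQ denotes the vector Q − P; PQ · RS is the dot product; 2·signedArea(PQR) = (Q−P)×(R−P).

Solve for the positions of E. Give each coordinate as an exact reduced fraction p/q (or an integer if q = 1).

1. E_x = -11/3  [ED · CA = -10 ∩ EB · CD = -160/3]
2. E_y = 0  [ED · CA = -10 ∩ EB · CD = -160/3]
   → E = (-11/3, 0)

E = (-11/3, 0)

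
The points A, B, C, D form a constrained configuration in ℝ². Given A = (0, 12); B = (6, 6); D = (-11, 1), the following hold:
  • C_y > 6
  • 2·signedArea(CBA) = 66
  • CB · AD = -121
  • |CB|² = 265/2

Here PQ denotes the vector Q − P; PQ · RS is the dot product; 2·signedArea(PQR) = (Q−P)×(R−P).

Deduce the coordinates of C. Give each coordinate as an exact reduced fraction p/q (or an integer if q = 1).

C = (-11/2, 13/2)

1. C_x = -11/2  [line 11·x + 11·y + -11 = 0 ∩ |CB|² = 265/2]
2. C_y = 13/2  [line 11·x + 11·y + -11 = 0 ∩ |CB|² = 265/2]
   → C = (-11/2, 13/2)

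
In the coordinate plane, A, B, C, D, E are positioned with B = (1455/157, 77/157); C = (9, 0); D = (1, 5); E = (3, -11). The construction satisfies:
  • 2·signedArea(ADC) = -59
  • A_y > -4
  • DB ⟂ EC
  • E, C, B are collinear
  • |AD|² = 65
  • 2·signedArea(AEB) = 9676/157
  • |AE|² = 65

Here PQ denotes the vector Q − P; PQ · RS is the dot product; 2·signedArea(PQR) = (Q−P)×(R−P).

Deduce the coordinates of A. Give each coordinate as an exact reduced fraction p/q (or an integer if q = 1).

A = (2, -3)

1. A_x = 2  [2·signedArea(ADC) = -59 ∩ 2·signedArea(AEB) = 9676/157]
2. A_y = -3  [2·signedArea(ADC) = -59 ∩ 2·signedArea(AEB) = 9676/157]
   → A = (2, -3)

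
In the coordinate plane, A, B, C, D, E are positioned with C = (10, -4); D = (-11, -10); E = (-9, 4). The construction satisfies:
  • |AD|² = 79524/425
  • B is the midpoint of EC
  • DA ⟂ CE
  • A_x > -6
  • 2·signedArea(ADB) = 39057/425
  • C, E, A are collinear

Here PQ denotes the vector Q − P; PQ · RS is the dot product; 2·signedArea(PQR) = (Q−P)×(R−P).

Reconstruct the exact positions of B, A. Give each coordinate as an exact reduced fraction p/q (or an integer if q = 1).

1. B_x = 1/2  [B is the midpoint of EC]
2. B_y = 0  [B is the midpoint of EC]
   → B = (1/2, 0)
3. A_x = -2419/425  [C, E, A are collinear ∩ DA ⟂ CE]
4. A_y = 1108/425  [C, E, A are collinear ∩ DA ⟂ CE]
   → A = (-2419/425, 1108/425)

A = (-2419/425, 1108/425)
B = (1/2, 0)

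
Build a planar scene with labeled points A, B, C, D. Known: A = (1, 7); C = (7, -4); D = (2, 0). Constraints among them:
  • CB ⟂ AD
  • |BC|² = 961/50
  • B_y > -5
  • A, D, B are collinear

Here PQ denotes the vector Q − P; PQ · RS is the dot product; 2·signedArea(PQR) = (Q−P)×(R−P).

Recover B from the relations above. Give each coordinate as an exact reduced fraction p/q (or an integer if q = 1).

B = (133/50, -231/50)

1. B_x = 133/50  [A, D, B are collinear ∩ CB ⟂ AD]
2. B_y = -231/50  [A, D, B are collinear ∩ CB ⟂ AD]
   → B = (133/50, -231/50)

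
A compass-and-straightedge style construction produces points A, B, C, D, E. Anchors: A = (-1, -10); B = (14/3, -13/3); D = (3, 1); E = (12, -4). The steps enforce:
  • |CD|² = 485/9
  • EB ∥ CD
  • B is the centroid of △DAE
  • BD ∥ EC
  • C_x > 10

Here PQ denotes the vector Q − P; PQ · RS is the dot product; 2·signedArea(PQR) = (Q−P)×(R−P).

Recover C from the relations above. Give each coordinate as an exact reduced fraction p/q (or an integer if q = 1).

C = (31/3, 4/3)

1. C_x = 31/3  [EB ∥ CD ∩ BD ∥ EC]
2. C_y = 4/3  [EB ∥ CD ∩ BD ∥ EC]
   → C = (31/3, 4/3)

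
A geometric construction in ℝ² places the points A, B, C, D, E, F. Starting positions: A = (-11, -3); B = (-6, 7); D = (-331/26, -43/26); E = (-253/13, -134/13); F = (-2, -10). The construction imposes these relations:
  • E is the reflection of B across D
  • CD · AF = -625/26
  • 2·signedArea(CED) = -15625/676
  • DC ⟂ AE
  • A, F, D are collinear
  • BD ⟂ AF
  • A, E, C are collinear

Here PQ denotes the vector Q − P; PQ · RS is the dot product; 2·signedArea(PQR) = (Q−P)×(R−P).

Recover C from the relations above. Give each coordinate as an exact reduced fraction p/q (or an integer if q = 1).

C = (-1914/169, -1109/338)

1. C_x = -1914/169  [A, E, C are collinear ∩ DC ⟂ AE]
2. C_y = -1109/338  [A, E, C are collinear ∩ DC ⟂ AE]
   → C = (-1914/169, -1109/338)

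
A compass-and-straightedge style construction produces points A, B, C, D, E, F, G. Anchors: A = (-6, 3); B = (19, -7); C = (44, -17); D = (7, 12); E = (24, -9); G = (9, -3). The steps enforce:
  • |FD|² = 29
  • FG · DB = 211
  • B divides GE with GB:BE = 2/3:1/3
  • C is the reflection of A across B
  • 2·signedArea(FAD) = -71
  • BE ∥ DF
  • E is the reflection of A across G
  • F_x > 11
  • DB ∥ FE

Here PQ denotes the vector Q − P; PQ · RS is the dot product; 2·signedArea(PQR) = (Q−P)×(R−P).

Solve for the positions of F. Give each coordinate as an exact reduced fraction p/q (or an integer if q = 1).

1. F_x = 12  [DB ∥ FE ∩ BE ∥ DF]
2. F_y = 10  [DB ∥ FE ∩ BE ∥ DF]
   → F = (12, 10)

F = (12, 10)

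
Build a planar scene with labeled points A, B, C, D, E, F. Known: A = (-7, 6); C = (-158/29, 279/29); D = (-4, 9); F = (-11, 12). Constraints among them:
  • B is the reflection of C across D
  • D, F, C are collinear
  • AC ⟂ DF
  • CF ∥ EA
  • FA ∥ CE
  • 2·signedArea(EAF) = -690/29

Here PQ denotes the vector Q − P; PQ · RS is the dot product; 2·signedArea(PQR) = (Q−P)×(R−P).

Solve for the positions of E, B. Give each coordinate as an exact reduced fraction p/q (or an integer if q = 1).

1. E_x = -42/29  [CF ∥ EA ∩ FA ∥ CE]
2. E_y = 105/29  [CF ∥ EA ∩ FA ∥ CE]
   → E = (-42/29, 105/29)
3. B_x = -74/29  [B is the reflection of C across D]
4. B_y = 243/29  [B is the reflection of C across D]
   → B = (-74/29, 243/29)

B = (-74/29, 243/29)
E = (-42/29, 105/29)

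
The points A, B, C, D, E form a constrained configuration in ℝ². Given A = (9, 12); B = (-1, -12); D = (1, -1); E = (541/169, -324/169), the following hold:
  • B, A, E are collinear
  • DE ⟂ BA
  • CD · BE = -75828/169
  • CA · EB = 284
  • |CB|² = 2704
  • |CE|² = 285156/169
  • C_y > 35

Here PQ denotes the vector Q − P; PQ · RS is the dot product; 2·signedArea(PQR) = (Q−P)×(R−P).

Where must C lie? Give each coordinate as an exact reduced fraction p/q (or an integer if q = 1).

1. C_x = 19  [line -710/169·x + -1704/169·y + 74834/169 = 0 ∩ |CB|² = 2704]
2. C_y = 36  [line -710/169·x + -1704/169·y + 74834/169 = 0 ∩ |CB|² = 2704]
   → C = (19, 36)

C = (19, 36)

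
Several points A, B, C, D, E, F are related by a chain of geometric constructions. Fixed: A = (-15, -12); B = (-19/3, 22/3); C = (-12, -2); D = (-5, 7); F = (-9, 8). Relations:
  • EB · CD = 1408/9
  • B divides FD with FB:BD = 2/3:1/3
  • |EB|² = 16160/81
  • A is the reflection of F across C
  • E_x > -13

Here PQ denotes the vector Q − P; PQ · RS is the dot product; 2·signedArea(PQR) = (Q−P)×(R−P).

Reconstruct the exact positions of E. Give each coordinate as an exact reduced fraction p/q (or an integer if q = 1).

E = (-109/9, -50/9)

1. E_x = -109/9  [line -7·x + -9·y + -1213/9 = 0 ∩ |EB|² = 16160/81]
2. E_y = -50/9  [line -7·x + -9·y + -1213/9 = 0 ∩ |EB|² = 16160/81]
   → E = (-109/9, -50/9)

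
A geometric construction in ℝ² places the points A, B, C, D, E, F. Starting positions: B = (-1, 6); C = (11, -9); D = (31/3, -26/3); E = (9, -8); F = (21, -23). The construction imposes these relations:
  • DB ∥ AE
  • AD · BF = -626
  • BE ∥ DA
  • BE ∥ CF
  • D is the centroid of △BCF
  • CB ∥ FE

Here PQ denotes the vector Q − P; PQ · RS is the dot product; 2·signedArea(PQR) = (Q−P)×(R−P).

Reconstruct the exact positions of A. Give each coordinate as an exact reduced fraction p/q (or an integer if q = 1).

1. A_x = 61/3  [DB ∥ AE ∩ BE ∥ DA]
2. A_y = -68/3  [DB ∥ AE ∩ BE ∥ DA]
   → A = (61/3, -68/3)

A = (61/3, -68/3)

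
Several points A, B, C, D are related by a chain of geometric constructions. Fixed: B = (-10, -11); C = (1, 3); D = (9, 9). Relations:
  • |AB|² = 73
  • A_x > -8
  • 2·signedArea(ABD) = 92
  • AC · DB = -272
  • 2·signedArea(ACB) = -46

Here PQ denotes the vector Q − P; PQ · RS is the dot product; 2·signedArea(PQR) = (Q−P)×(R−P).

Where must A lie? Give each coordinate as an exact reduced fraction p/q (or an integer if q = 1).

A = (-7, -3)

1. A_x = -7  [2·signedArea(ABD) = 92 ∩ AC · DB = -272]
2. A_y = -3  [2·signedArea(ABD) = 92 ∩ AC · DB = -272]
   → A = (-7, -3)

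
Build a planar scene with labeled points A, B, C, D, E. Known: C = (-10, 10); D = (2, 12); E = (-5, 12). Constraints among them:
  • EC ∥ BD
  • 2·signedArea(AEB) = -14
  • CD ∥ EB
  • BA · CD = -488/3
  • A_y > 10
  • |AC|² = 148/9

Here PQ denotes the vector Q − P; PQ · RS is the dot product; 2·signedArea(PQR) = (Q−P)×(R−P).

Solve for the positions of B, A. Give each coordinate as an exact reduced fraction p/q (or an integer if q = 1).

1. B_x = 7  [EC ∥ BD ∩ CD ∥ EB]
2. B_y = 14  [EC ∥ BD ∩ CD ∥ EB]
   → B = (7, 14)
3. A_x = -6  [2·signedArea(AEB) = -14 ∩ BA · CD = -488/3]
4. A_y = 32/3  [2·signedArea(AEB) = -14 ∩ BA · CD = -488/3]
   → A = (-6, 32/3)

A = (-6, 32/3)
B = (7, 14)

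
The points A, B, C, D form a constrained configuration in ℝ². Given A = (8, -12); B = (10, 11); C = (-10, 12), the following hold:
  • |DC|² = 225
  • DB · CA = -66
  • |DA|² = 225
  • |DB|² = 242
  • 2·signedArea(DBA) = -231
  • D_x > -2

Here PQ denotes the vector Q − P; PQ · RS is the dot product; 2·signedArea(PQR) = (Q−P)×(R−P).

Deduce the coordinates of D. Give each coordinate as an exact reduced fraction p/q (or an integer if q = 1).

1. D_x = -1  [2·signedArea(DBA) = -231 ∩ DB · CA = -66]
2. D_y = 0  [2·signedArea(DBA) = -231 ∩ DB · CA = -66]
   → D = (-1, 0)

D = (-1, 0)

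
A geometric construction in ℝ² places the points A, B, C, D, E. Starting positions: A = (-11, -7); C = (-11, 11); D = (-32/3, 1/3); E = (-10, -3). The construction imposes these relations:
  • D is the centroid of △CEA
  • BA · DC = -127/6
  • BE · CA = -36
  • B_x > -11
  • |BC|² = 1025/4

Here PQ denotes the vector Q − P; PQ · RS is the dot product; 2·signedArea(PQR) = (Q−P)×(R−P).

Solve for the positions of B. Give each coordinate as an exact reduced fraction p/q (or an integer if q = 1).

B = (-21/2, -5)

1. B_x = -21/2  [BA · DC = -127/6 ∩ BE · CA = -36]
2. B_y = -5  [BA · DC = -127/6 ∩ BE · CA = -36]
   → B = (-21/2, -5)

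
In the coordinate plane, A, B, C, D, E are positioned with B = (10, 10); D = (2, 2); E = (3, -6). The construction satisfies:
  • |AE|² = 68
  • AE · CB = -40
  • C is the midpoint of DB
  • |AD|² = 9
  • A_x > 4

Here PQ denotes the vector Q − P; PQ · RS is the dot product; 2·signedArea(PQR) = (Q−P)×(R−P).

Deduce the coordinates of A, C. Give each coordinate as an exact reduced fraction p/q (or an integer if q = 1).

A = (5, 2)
C = (6, 6)

1. C_x = 6  [C is the midpoint of DB]
2. C_y = 6  [C is the midpoint of DB]
   → C = (6, 6)
3. A_x = 5  [line -4·x + -4·y + 28 = 0 ∩ |AD|² = 9]
4. A_y = 2  [line -4·x + -4·y + 28 = 0 ∩ |AD|² = 9]
   → A = (5, 2)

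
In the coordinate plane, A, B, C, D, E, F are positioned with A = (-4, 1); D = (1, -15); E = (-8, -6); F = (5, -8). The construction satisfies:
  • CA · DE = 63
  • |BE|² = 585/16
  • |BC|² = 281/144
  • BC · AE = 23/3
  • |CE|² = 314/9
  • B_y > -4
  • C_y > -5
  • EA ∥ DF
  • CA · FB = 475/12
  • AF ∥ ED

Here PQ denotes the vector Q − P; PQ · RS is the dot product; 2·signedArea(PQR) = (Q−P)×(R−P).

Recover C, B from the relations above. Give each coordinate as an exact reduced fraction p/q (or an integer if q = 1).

B = (-11/4, -3)
C = (-7/3, -13/3)

1. C_x = -7/3  [line 9·x + -9·y + -18 = 0 ∩ |CE|² = 314/9]
2. C_y = -13/3  [line 9·x + -9·y + -18 = 0 ∩ |CE|² = 314/9]
   → C = (-7/3, -13/3)
3. B_x = -11/4  [BC · AE = 23/3 ∩ CA · FB = 475/12]
4. B_y = -3  [BC · AE = 23/3 ∩ CA · FB = 475/12]
   → B = (-11/4, -3)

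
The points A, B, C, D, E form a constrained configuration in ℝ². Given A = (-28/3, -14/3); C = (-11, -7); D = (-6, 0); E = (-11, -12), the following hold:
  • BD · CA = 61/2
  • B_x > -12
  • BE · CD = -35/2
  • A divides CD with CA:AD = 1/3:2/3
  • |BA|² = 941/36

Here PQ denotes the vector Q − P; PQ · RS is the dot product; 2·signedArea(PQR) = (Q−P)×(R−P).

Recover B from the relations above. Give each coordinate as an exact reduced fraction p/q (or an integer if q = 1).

B = (-11, -19/2)

1. B_x = -11  [line -5·x + -7·y + -243/2 = 0 ∩ |BA|² = 941/36]
2. B_y = -19/2  [line -5·x + -7·y + -243/2 = 0 ∩ |BA|² = 941/36]
   → B = (-11, -19/2)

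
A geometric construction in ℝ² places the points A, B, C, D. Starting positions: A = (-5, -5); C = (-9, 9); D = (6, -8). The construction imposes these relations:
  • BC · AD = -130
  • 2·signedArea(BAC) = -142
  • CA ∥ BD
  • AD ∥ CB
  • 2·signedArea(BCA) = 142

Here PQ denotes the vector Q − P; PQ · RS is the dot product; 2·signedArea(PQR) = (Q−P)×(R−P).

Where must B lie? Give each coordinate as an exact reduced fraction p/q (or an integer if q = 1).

B = (2, 6)

1. B_x = 2  [CA ∥ BD ∩ AD ∥ CB]
2. B_y = 6  [CA ∥ BD ∩ AD ∥ CB]
   → B = (2, 6)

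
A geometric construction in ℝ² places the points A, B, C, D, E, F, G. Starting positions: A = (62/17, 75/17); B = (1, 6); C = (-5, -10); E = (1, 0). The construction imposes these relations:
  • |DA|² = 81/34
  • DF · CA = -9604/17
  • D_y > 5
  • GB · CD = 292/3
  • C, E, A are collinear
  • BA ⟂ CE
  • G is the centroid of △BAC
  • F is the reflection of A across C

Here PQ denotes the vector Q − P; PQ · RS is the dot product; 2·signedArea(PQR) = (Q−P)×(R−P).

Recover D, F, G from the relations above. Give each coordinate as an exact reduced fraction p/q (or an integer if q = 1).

1. F_x = -232/17  [F is the reflection of A across C]
2. F_y = -415/17  [F is the reflection of A across C]
   → F = (-232/17, -415/17)
3. G_x = -2/17  [G is the centroid of △BAC]
4. G_y = 7/51  [G is the centroid of △BAC]
   → G = (-2/17, 7/51)
5. D_x = 79/34  [DF · CA = -9604/17 ∩ GB · CD = 292/3]
6. D_y = 177/34  [DF · CA = -9604/17 ∩ GB · CD = 292/3]
   → D = (79/34, 177/34)

D = (79/34, 177/34)
F = (-232/17, -415/17)
G = (-2/17, 7/51)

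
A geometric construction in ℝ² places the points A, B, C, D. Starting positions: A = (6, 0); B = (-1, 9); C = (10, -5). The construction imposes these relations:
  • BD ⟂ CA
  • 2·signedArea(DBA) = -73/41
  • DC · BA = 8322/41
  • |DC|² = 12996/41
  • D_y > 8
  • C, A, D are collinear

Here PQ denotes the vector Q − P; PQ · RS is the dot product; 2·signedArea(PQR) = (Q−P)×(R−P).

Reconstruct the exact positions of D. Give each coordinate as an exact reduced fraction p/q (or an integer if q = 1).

D = (-46/41, 365/41)

1. D_x = -46/41  [C, A, D are collinear ∩ BD ⟂ CA]
2. D_y = 365/41  [C, A, D are collinear ∩ BD ⟂ CA]
   → D = (-46/41, 365/41)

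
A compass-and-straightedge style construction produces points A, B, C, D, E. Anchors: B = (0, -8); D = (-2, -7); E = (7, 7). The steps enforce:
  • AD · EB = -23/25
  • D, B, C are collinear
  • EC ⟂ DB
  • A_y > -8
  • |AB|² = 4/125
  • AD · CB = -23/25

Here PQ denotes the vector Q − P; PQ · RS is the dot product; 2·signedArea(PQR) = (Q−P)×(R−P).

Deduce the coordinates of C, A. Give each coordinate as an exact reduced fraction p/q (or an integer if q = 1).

A = (-4/25, -198/25)
C = (-2/5, -39/5)

1. C_x = -2/5  [D, B, C are collinear ∩ EC ⟂ DB]
2. C_y = -39/5  [D, B, C are collinear ∩ EC ⟂ DB]
   → C = (-2/5, -39/5)
3. A_x = -4/25  [AD · CB = -23/25 ∩ AD · EB = -23/25]
4. A_y = -198/25  [AD · CB = -23/25 ∩ AD · EB = -23/25]
   → A = (-4/25, -198/25)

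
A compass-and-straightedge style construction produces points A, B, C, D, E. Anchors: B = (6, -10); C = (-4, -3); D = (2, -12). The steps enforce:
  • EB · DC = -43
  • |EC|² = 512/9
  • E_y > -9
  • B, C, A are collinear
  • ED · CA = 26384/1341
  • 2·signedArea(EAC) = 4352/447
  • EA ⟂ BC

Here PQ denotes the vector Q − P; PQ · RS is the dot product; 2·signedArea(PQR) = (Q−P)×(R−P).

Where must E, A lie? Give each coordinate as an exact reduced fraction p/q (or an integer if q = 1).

1. E_x = 4/3  [line 6·x + -9·y + -83 = 0 ∩ |EC|² = 512/9]
2. E_y = -25/3  [line 6·x + -9·y + -83 = 0 ∩ |EC|² = 512/9]
   → E = (4/3, -25/3)
3. A_x = 932/447  [ED · CA = 26384/1341 ∩ B, C, A are collinear]
4. A_y = -3245/447  [ED · CA = 26384/1341 ∩ B, C, A are collinear]
   → A = (932/447, -3245/447)

A = (932/447, -3245/447)
E = (4/3, -25/3)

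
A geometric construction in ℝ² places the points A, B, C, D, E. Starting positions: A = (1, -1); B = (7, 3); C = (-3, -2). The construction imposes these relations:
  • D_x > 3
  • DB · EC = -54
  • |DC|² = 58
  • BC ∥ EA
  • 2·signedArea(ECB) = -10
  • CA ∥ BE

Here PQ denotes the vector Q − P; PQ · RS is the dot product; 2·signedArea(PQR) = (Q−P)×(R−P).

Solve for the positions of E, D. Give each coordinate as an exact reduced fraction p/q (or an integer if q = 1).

1. E_x = 11  [BC ∥ EA ∩ CA ∥ BE]
2. E_y = 4  [BC ∥ EA ∩ CA ∥ BE]
   → E = (11, 4)
3. D_x = 4  [line 14·x + 6·y + -62 = 0 ∩ |DC|² = 58]
4. D_y = 1  [line 14·x + 6·y + -62 = 0 ∩ |DC|² = 58]
   → D = (4, 1)

D = (4, 1)
E = (11, 4)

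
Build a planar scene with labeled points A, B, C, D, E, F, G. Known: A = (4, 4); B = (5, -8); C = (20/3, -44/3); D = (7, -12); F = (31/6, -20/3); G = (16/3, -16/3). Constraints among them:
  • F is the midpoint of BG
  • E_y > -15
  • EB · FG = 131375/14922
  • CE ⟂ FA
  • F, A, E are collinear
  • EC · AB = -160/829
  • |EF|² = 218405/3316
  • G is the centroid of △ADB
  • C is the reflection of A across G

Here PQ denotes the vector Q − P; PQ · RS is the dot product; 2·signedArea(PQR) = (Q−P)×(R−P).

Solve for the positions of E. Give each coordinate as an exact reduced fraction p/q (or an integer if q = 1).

E = (15044/2487, -36644/2487)

1. E_x = 15044/2487  [F, A, E are collinear ∩ CE ⟂ FA]
2. E_y = -36644/2487  [F, A, E are collinear ∩ CE ⟂ FA]
   → E = (15044/2487, -36644/2487)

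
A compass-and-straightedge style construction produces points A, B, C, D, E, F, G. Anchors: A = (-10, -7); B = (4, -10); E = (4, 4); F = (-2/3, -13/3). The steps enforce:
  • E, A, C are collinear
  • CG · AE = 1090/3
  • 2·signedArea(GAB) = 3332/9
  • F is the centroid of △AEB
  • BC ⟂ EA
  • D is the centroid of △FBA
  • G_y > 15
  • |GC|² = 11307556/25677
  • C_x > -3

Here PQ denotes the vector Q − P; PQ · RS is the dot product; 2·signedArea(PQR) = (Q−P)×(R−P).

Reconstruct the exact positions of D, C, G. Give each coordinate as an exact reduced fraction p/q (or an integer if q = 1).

C = (-888/317, -426/317)
D = (-20/9, -64/9)
G = (92/9, 136/9)

1. D_x = -20/9  [D is the centroid of △FBA]
2. D_y = -64/9  [D is the centroid of △FBA]
   → D = (-20/9, -64/9)
3. C_x = -888/317  [E, A, C are collinear ∩ BC ⟂ EA]
4. C_y = -426/317  [E, A, C are collinear ∩ BC ⟂ EA]
   → C = (-888/317, -426/317)
5. G_x = 92/9  [2·signedArea(GAB) = 3332/9 ∩ CG · AE = 1090/3]
6. G_y = 136/9  [2·signedArea(GAB) = 3332/9 ∩ CG · AE = 1090/3]
   → G = (92/9, 136/9)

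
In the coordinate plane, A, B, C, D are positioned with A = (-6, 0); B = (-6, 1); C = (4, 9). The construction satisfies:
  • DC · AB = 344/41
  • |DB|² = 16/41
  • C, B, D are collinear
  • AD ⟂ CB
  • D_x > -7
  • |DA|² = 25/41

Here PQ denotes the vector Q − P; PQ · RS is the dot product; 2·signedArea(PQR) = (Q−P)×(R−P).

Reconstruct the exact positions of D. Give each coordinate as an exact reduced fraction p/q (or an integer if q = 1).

1. D_x = -266/41  [C, B, D are collinear ∩ AD ⟂ CB]
2. D_y = 25/41  [C, B, D are collinear ∩ AD ⟂ CB]
   → D = (-266/41, 25/41)

D = (-266/41, 25/41)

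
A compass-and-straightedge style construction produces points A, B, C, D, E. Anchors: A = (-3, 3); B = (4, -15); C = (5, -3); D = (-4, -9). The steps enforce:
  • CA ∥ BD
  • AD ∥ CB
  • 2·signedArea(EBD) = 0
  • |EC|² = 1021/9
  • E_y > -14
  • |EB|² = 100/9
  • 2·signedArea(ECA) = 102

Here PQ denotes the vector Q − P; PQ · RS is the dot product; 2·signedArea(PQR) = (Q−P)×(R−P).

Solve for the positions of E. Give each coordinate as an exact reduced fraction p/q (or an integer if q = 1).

1. E_x = 4/3  [line -6·x + -8·y + -96 = 0 ∩ |EB|² = 100/9]
2. E_y = -13  [line -6·x + -8·y + -96 = 0 ∩ |EB|² = 100/9]
   → E = (4/3, -13)

E = (4/3, -13)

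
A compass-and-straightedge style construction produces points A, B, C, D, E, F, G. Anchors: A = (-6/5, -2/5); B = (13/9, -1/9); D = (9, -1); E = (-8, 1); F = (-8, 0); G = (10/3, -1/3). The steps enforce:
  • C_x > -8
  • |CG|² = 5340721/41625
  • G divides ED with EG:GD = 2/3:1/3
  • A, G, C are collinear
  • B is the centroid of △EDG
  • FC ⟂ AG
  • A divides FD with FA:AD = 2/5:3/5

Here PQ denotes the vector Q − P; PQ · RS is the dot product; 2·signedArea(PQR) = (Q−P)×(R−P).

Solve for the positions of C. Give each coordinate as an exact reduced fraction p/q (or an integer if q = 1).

C = (-36966/4625, -2312/4625)

1. C_x = -36966/4625  [A, G, C are collinear ∩ FC ⟂ AG]
2. C_y = -2312/4625  [A, G, C are collinear ∩ FC ⟂ AG]
   → C = (-36966/4625, -2312/4625)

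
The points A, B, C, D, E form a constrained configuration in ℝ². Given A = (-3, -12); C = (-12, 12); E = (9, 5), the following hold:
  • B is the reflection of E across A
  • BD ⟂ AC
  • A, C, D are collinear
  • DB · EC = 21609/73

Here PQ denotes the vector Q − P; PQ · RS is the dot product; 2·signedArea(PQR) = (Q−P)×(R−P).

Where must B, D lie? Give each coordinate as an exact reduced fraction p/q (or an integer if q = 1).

1. B_x = -15  [B is the reflection of E across A]
2. B_y = -29  [B is the reflection of E across A]
   → B = (-15, -29)
3. D_x = 81/73  [A, C, D are collinear ∩ BD ⟂ AC]
4. D_y = -1676/73  [A, C, D are collinear ∩ BD ⟂ AC]
   → D = (81/73, -1676/73)

B = (-15, -29)
D = (81/73, -1676/73)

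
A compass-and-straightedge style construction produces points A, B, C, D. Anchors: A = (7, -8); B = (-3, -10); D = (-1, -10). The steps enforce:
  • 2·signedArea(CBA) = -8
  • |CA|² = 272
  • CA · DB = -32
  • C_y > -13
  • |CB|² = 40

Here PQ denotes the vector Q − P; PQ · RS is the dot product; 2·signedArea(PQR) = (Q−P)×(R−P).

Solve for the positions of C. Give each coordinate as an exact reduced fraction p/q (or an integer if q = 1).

1. C_x = -9  [2·signedArea(CBA) = -8 ∩ CA · DB = -32]
2. C_y = -12  [2·signedArea(CBA) = -8 ∩ CA · DB = -32]
   → C = (-9, -12)

C = (-9, -12)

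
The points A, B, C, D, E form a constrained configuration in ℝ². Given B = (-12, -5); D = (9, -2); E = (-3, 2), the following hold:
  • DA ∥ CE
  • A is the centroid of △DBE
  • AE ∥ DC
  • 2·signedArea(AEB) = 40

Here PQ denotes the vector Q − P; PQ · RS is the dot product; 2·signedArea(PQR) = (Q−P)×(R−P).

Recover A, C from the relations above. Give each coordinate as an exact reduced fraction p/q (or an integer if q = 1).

1. A_x = -2  [A is the centroid of △DBE]
2. A_y = -5/3  [A is the centroid of △DBE]
   → A = (-2, -5/3)
3. C_x = 8  [DA ∥ CE ∩ AE ∥ DC]
4. C_y = 5/3  [DA ∥ CE ∩ AE ∥ DC]
   → C = (8, 5/3)

A = (-2, -5/3)
C = (8, 5/3)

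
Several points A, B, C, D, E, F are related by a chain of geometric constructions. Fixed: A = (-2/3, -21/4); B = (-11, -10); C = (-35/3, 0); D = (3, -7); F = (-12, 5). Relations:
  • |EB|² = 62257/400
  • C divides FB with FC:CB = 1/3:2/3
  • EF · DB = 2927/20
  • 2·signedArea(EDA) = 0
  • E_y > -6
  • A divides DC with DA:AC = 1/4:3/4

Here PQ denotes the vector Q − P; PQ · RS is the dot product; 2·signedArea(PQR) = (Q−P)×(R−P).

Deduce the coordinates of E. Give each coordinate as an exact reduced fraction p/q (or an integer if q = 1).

1. E_x = 4/5  [2·signedArea(EDA) = 0 ∩ EF · DB = 2927/20]
2. E_y = -119/20  [2·signedArea(EDA) = 0 ∩ EF · DB = 2927/20]
   → E = (4/5, -119/20)

E = (4/5, -119/20)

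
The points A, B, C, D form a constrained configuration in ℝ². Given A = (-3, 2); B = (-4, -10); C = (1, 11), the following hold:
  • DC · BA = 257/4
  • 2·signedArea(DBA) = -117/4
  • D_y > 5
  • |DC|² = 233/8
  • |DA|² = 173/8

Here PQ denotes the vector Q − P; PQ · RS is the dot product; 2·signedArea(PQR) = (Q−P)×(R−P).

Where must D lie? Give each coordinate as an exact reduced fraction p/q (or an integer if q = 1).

1. D_x = -1/4  [DC · BA = 257/4 ∩ 2·signedArea(DBA) = -117/4]
2. D_y = 23/4  [DC · BA = 257/4 ∩ 2·signedArea(DBA) = -117/4]
   → D = (-1/4, 23/4)

D = (-1/4, 23/4)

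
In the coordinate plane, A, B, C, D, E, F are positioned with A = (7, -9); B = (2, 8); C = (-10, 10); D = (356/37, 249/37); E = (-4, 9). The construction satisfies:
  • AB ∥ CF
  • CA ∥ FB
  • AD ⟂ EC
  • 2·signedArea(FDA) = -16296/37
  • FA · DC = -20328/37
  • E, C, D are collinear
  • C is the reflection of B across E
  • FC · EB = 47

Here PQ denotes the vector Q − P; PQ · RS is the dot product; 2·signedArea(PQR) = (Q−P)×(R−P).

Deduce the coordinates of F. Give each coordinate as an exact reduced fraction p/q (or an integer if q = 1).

F = (-15, 27)

1. F_x = -15  [CA ∥ FB ∩ AB ∥ CF]
2. F_y = 27  [CA ∥ FB ∩ AB ∥ CF]
   → F = (-15, 27)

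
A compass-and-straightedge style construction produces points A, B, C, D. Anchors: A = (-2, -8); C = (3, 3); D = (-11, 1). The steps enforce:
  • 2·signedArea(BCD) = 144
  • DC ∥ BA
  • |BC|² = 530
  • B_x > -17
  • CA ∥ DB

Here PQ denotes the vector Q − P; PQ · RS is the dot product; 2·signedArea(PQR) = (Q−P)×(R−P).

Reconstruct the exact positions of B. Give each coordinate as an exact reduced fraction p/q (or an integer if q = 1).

B = (-16, -10)

1. B_x = -16  [DC ∥ BA ∩ CA ∥ DB]
2. B_y = -10  [DC ∥ BA ∩ CA ∥ DB]
   → B = (-16, -10)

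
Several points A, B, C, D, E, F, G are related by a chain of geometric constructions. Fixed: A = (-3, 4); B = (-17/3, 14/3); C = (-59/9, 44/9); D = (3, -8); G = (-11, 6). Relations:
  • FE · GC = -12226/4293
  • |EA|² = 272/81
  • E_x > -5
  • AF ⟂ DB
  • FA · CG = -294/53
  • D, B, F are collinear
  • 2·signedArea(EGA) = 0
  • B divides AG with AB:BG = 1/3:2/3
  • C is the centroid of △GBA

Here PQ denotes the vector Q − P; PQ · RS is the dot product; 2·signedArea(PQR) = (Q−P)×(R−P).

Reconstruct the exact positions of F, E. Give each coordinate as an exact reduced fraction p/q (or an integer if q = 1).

1. F_x = -1194/265  [D, B, F are collinear ∩ AF ⟂ DB]
2. F_y = 787/265  [D, B, F are collinear ∩ AF ⟂ DB]
   → F = (-1194/265, 787/265)
3. E_x = -43/9  [2·signedArea(EGA) = 0 ∩ FE · GC = -12226/4293]
4. E_y = 40/9  [2·signedArea(EGA) = 0 ∩ FE · GC = -12226/4293]
   → E = (-43/9, 40/9)

E = (-43/9, 40/9)
F = (-1194/265, 787/265)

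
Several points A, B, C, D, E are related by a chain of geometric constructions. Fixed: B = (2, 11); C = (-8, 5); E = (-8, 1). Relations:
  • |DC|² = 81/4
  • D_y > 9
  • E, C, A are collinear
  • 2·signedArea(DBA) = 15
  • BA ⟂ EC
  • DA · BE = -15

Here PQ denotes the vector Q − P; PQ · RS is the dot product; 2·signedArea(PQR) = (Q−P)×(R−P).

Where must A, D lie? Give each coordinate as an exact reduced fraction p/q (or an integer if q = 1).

A = (-8, 11)
D = (-8, 19/2)

1. A_x = -8  [E, C, A are collinear ∩ BA ⟂ EC]
2. A_y = 11  [E, C, A are collinear ∩ BA ⟂ EC]
   → A = (-8, 11)
3. D_x = -8  [DA · BE = -15 ∩ 2·signedArea(DBA) = 15]
4. D_y = 19/2  [DA · BE = -15 ∩ 2·signedArea(DBA) = 15]
   → D = (-8, 19/2)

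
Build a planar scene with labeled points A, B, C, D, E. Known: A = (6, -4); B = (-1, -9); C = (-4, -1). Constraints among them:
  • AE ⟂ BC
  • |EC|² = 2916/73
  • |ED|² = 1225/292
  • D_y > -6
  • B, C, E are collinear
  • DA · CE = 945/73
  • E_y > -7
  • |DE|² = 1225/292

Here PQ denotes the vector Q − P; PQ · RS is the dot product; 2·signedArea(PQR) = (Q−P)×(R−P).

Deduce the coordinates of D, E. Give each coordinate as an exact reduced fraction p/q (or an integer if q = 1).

D = (-5/2, -5)
E = (-130/73, -505/73)

1. E_x = -130/73  [B, C, E are collinear ∩ AE ⟂ BC]
2. E_y = -505/73  [B, C, E are collinear ∩ AE ⟂ BC]
   → E = (-130/73, -505/73)
3. D_x = -5/2  [line -162/73·x + 432/73·y + 1755/73 = 0 ∩ |DE|² = 1225/292]
4. D_y = -5  [line -162/73·x + 432/73·y + 1755/73 = 0 ∩ |DE|² = 1225/292]
   → D = (-5/2, -5)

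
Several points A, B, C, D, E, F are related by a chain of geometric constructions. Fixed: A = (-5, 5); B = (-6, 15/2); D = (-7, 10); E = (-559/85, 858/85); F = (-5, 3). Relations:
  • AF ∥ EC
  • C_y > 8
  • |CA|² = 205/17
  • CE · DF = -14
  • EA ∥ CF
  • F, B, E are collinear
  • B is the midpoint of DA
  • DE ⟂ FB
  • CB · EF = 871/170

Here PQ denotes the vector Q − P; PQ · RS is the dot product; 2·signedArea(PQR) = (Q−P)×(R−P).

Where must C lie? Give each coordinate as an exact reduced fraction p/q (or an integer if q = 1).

C = (-559/85, 688/85)

1. C_x = -559/85  [EA ∥ CF ∩ AF ∥ EC]
2. C_y = 688/85  [EA ∥ CF ∩ AF ∥ EC]
   → C = (-559/85, 688/85)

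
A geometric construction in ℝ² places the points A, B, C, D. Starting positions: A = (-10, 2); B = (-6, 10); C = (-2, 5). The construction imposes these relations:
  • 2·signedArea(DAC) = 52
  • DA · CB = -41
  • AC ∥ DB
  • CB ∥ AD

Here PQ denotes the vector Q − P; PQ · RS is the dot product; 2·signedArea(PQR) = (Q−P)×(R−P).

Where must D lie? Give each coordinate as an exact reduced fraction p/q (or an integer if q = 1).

D = (-14, 7)

1. D_x = -14  [AC ∥ DB ∩ CB ∥ AD]
2. D_y = 7  [AC ∥ DB ∩ CB ∥ AD]
   → D = (-14, 7)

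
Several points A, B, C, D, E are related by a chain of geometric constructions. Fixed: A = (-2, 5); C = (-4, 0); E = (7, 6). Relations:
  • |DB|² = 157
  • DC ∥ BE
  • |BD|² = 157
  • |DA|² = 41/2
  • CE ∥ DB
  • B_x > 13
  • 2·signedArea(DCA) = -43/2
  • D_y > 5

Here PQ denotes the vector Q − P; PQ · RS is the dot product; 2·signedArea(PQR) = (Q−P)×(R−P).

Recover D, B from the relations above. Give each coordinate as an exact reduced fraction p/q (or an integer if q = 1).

1. D_x = 5/2  [line -5·x + 2·y + 3/2 = 0 ∩ |DA|² = 41/2]
2. D_y = 11/2  [line -5·x + 2·y + 3/2 = 0 ∩ |DA|² = 41/2]
   → D = (5/2, 11/2)
3. B_x = 27/2  [DC ∥ BE ∩ CE ∥ DB]
4. B_y = 23/2  [DC ∥ BE ∩ CE ∥ DB]
   → B = (27/2, 23/2)

B = (27/2, 23/2)
D = (5/2, 11/2)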